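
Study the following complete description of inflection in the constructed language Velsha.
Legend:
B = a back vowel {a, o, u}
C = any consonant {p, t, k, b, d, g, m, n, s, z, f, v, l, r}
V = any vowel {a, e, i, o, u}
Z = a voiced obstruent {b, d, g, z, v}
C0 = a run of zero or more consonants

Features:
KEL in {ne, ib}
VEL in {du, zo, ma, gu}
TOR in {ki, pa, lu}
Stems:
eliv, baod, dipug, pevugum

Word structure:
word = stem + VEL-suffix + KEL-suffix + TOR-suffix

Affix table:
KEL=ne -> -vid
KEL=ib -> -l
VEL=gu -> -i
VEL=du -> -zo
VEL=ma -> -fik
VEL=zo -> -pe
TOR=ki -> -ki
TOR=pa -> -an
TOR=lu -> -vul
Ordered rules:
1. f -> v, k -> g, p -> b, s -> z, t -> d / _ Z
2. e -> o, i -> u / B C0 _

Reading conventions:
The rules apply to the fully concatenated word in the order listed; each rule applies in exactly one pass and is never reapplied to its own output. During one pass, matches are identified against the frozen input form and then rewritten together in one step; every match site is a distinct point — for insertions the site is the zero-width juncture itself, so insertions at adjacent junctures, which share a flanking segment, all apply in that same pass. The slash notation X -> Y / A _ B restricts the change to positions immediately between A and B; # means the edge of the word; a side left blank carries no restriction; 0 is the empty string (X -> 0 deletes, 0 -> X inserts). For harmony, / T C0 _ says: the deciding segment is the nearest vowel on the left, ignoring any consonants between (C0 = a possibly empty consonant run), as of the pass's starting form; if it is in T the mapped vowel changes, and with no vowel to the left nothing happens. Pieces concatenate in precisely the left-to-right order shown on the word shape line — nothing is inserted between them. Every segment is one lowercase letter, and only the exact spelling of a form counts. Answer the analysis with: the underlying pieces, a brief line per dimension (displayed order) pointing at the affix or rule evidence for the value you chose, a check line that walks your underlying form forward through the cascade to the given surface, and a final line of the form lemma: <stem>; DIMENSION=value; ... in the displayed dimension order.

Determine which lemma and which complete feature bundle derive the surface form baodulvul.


underlying: baod-i-l-vul
KEL=ib - signalled by the affix -l
VEL=gu - signalled by the affix -i
TOR=lu - signalled by the affix -vul
check: baodilvul -> baodilvul -> baodulvul
lemma: baod; KEL=ib; VEL=gu; TOR=lu


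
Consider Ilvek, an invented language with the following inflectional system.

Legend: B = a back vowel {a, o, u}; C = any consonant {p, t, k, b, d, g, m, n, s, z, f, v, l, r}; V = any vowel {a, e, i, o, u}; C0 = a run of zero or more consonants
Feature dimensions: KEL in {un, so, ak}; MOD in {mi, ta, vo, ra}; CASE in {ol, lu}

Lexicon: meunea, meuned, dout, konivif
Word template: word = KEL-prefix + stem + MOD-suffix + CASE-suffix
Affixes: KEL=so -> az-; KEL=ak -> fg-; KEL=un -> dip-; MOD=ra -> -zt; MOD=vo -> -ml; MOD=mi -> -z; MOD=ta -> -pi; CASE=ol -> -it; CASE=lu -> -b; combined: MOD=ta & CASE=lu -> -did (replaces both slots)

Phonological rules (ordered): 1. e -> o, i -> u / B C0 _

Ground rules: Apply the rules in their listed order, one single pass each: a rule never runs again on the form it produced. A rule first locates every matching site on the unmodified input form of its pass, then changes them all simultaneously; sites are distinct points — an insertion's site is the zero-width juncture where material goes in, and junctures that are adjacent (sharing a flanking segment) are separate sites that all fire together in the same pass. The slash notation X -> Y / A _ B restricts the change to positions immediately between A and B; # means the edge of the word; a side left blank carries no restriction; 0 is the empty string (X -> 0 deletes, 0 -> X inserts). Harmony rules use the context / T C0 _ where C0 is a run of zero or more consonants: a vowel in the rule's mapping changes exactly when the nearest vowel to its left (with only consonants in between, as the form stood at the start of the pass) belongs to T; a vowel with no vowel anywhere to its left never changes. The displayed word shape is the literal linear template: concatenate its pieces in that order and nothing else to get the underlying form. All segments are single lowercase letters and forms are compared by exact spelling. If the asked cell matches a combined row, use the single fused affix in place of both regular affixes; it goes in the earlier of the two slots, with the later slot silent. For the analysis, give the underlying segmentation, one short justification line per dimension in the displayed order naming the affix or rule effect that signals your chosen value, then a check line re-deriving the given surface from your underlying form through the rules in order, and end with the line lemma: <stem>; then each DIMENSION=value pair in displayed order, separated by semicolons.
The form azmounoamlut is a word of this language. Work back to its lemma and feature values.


underlying: az-meunea-ml-it
KEL=so - signalled by the affix az-
MOD=vo - signalled by the affix -ml
CASE=ol - signalled by the affix -it
check: azmeuneamlit -> azmounoamlut
lemma: meunea; KEL=so; MOD=vo; CASE=ol


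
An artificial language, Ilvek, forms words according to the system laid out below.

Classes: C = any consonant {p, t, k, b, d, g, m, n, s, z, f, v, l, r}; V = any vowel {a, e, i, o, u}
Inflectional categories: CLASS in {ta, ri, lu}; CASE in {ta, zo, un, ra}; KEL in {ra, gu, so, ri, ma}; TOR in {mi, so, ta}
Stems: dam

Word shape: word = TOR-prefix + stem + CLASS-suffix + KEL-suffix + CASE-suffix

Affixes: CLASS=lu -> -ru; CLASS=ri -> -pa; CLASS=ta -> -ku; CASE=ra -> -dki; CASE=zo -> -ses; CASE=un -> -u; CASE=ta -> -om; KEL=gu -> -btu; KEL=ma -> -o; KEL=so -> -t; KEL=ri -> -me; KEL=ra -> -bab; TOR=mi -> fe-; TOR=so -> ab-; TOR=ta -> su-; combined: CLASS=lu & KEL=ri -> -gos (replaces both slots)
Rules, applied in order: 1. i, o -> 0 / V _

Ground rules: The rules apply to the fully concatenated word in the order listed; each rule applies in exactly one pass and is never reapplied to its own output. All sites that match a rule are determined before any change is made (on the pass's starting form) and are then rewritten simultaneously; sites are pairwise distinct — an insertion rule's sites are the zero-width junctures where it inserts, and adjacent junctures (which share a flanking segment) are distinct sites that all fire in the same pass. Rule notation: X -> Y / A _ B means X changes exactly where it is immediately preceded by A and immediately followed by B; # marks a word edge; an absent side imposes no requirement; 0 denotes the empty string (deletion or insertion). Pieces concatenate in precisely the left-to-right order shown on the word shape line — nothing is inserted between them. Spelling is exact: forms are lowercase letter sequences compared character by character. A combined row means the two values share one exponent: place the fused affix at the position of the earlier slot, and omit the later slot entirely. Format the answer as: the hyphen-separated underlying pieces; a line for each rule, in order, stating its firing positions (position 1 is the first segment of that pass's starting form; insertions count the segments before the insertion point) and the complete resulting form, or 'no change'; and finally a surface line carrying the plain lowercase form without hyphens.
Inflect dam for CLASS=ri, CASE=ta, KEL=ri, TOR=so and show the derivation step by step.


underlying: ab-dam-pa-me-om
1. i, o -> 0 / V _: fires at position(s) 10: abdampamem
surface: abdampamem


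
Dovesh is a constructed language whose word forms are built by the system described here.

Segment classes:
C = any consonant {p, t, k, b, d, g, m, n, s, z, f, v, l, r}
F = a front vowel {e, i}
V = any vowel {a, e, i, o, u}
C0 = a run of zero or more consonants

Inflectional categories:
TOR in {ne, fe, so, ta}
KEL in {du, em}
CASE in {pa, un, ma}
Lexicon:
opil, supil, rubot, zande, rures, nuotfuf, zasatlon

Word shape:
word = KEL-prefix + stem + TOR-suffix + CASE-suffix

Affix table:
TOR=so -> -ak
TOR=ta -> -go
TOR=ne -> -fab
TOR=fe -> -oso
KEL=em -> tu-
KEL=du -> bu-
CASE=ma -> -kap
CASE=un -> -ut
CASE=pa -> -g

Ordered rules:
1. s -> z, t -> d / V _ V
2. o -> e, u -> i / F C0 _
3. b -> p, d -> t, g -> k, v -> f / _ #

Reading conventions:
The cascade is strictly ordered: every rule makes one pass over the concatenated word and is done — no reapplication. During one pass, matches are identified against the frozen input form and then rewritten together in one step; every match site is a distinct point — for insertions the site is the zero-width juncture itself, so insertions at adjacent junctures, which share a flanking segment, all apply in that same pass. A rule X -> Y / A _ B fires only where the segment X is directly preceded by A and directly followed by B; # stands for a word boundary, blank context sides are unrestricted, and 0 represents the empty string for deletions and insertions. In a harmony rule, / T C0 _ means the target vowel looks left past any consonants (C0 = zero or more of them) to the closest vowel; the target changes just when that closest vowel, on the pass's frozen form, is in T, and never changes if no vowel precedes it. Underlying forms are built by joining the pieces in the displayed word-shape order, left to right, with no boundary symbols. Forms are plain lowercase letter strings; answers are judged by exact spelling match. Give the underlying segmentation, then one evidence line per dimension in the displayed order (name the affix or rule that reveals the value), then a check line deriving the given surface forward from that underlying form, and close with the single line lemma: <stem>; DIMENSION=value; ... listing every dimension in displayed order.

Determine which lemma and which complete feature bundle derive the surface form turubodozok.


underlying: tu-rubot-oso-g
TOR=fe - signalled by the affix -oso
KEL=em - signalled by the affix tu-
CASE=pa - signalled by the affix -g
check: turubotosog -> turubodozog -> turubodozog -> turubodozok
lemma: rubot; TOR=fe; KEL=em; CASE=pa


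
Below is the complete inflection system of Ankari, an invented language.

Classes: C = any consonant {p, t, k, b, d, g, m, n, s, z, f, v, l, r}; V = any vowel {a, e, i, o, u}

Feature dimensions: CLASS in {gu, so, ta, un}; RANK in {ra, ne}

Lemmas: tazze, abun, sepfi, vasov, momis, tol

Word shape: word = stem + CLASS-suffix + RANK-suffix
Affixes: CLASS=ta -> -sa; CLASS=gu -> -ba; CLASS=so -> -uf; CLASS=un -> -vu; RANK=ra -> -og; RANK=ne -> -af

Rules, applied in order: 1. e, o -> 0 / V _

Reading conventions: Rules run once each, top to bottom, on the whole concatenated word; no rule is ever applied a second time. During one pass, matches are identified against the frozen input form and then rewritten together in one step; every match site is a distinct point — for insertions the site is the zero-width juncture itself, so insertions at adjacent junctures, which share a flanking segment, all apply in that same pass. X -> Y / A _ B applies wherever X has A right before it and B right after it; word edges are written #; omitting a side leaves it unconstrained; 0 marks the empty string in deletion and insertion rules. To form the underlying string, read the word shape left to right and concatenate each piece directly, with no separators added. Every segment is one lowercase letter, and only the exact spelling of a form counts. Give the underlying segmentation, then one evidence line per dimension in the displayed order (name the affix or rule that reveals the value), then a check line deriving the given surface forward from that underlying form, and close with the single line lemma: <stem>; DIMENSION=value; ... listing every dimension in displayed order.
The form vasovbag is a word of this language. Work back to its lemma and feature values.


underlying: vasov-ba-og
CLASS=gu - signalled by the affix -ba
RANK=ra - signalled by the affix -og
check: vasovbaog -> vasovbag
lemma: vasov; CLASS=gu; RANK=ra


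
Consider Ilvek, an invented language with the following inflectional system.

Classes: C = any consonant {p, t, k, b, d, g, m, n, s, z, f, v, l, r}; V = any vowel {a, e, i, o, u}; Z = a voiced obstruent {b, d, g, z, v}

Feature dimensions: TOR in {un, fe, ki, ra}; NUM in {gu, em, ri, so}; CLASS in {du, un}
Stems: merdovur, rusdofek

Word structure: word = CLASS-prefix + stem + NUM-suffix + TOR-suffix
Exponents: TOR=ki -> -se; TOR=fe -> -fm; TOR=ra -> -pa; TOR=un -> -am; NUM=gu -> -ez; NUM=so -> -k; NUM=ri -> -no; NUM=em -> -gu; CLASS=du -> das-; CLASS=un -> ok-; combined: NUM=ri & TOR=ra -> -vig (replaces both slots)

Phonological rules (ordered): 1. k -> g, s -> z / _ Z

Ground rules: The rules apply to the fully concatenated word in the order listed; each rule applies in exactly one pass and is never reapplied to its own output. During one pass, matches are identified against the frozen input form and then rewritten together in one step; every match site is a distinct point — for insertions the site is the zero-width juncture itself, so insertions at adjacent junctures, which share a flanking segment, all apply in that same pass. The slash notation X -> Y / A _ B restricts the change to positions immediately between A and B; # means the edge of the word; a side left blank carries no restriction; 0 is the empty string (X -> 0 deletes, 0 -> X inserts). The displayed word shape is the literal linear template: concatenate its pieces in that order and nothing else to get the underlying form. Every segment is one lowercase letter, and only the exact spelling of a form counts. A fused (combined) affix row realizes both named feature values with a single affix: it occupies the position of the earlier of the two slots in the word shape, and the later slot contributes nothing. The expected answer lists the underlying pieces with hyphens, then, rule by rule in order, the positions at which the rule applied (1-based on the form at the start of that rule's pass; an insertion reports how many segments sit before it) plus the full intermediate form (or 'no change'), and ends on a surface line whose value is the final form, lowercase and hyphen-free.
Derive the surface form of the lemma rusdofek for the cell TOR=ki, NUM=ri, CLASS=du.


underlying: das-rusdofek-no-se
1. k -> g, s -> z / _ Z: fires at position(s) 6: dasruzdofeknose
surface: dasruzdofeknose


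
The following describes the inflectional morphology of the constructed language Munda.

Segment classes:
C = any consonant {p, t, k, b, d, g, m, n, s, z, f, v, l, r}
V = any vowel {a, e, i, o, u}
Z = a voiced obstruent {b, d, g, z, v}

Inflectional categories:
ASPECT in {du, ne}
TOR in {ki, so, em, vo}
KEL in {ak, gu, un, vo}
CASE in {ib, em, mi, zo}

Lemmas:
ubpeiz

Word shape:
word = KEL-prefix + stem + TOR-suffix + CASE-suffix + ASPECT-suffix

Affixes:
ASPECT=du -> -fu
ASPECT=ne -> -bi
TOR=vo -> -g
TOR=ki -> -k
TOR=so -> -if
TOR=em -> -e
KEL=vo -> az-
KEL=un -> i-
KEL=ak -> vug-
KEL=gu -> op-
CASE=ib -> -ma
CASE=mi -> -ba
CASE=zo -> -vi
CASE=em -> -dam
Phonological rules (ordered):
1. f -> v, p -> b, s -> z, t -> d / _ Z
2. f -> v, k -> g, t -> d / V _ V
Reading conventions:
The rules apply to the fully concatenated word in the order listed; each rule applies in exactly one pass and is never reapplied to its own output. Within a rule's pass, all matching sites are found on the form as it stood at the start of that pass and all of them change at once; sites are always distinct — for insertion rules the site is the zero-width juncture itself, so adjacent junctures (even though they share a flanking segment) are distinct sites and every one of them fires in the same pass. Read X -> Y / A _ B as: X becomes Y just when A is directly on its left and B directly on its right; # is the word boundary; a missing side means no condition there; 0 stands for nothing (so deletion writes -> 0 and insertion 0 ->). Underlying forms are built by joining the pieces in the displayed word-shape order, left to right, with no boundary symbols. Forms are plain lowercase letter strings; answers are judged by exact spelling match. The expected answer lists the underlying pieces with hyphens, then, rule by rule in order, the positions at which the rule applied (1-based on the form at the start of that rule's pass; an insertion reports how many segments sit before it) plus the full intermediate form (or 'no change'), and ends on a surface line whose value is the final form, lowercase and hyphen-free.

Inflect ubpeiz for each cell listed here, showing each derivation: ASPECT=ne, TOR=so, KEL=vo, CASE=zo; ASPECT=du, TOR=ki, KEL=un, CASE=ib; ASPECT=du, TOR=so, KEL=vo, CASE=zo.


cell ASPECT=ne, TOR=so, KEL=vo, CASE=zo:
underlying: az-ubpeiz-if-vi-bi
1. f -> v, p -> b, s -> z, t -> d / _ Z: fires at position(s) 10: azubpeizivvibi
2. f -> v, k -> g, t -> d / V _ V: no change
surface: azubpeizivvibi

cell ASPECT=du, TOR=ki, KEL=un, CASE=ib:
underlying: i-ubpeiz-k-ma-fu
1. f -> v, p -> b, s -> z, t -> d / _ Z: no change
2. f -> v, k -> g, t -> d / V _ V: fires at position(s) 11: iubpeizkmavu
surface: iubpeizkmavu

cell ASPECT=du, TOR=so, KEL=vo, CASE=zo:
underlying: az-ubpeiz-if-vi-fu
1. f -> v, p -> b, s -> z, t -> d / _ Z: fires at position(s) 10: azubpeizivvifu
2. f -> v, k -> g, t -> d / V _ V: fires at position(s) 13: azubpeizivvivu
surface: azubpeizivvivu


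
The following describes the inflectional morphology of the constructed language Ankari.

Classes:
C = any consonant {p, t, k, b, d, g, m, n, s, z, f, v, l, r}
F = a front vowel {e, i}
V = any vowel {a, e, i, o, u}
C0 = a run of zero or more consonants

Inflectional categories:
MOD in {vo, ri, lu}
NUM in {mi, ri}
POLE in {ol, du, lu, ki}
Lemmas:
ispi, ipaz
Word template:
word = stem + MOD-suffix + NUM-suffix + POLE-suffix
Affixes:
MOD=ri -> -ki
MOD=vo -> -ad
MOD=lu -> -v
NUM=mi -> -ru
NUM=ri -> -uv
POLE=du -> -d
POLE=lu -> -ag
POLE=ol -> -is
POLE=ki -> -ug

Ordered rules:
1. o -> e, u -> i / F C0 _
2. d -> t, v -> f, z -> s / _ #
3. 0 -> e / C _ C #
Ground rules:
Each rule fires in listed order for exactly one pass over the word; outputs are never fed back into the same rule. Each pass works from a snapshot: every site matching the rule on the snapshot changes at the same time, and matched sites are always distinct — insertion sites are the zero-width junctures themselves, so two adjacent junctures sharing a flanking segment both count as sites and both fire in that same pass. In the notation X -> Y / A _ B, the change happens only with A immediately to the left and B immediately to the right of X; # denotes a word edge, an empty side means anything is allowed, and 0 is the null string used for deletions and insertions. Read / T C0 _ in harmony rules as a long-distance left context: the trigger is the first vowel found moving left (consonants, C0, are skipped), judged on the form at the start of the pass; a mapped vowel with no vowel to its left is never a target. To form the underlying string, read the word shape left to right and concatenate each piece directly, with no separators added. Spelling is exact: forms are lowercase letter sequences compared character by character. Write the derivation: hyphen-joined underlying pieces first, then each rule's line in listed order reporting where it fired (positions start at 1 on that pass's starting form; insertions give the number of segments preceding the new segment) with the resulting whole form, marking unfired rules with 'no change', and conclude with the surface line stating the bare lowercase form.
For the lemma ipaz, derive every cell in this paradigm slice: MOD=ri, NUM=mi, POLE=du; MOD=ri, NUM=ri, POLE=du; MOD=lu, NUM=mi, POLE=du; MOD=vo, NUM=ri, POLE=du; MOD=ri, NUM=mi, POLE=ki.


cell MOD=ri, NUM=mi, POLE=du:
underlying: ipaz-ki-ru-d
1. o -> e, u -> i / F C0 _: fires at position(s) 8: ipazkirid
2. d -> t, v -> f, z -> s / _ #: fires at position(s) 9: ipazkirit
3. 0 -> e / C _ C #: no change
surface: ipazkirit

cell MOD=ri, NUM=ri, POLE=du:
underlying: ipaz-ki-uv-d
1. o -> e, u -> i / F C0 _: fires at position(s) 7: ipazkiivd
2. d -> t, v -> f, z -> s / _ #: fires at position(s) 9: ipazkiivt
3. 0 -> e / C _ C #: inserts after position(s) 8: ipazkiivet
surface: ipazkiivet

cell MOD=lu, NUM=mi, POLE=du:
underlying: ipaz-v-ru-d
1. o -> e, u -> i / F C0 _: no change
2. d -> t, v -> f, z -> s / _ #: fires at position(s) 8: ipazvrut
3. 0 -> e / C _ C #: no change
surface: ipazvrut

cell MOD=vo, NUM=ri, POLE=du:
underlying: ipaz-ad-uv-d
1. o -> e, u -> i / F C0 _: no change
2. d -> t, v -> f, z -> s / _ #: fires at position(s) 9: ipazaduvt
3. 0 -> e / C _ C #: inserts after position(s) 8: ipazaduvet
surface: ipazaduvet

cell MOD=ri, NUM=mi, POLE=ki:
underlying: ipaz-ki-ru-ug
1. o -> e, u -> i / F C0 _: fires at position(s) 8: ipazkiriug
2. d -> t, v -> f, z -> s / _ #: no change
3. 0 -> e / C _ C #: no change
surface: ipazkiriug


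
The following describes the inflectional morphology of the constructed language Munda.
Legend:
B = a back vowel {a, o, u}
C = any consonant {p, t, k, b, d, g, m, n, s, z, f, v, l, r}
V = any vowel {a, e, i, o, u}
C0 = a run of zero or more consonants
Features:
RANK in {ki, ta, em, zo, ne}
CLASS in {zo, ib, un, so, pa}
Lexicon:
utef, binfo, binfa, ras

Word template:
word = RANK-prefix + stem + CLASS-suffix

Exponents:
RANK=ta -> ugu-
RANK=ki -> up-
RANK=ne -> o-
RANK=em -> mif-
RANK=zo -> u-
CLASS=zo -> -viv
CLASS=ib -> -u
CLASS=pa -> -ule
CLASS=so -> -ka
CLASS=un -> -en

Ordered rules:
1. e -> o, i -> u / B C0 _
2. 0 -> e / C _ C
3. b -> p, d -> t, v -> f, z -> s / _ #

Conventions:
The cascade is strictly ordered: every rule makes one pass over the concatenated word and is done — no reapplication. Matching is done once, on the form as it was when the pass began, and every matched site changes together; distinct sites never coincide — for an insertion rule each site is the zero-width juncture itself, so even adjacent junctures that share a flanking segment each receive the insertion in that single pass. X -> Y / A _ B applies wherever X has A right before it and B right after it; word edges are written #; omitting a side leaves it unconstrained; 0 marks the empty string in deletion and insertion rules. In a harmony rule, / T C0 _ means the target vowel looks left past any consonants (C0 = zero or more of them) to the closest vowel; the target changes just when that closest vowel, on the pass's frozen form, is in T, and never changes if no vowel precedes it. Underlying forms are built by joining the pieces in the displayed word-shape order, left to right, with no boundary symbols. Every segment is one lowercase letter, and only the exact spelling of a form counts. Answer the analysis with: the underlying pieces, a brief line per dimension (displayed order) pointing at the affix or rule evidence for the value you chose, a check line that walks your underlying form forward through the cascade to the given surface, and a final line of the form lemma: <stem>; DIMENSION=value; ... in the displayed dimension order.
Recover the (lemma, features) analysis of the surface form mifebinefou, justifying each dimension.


underlying: mif-binfo-u
RANK=em - signalled by the affix mif-
CLASS=ib - signalled by the affix -u
check: mifbinfou -> mifbinfou -> mifebinefou -> mifebinefou
lemma: binfo; RANK=em; CLASS=ib


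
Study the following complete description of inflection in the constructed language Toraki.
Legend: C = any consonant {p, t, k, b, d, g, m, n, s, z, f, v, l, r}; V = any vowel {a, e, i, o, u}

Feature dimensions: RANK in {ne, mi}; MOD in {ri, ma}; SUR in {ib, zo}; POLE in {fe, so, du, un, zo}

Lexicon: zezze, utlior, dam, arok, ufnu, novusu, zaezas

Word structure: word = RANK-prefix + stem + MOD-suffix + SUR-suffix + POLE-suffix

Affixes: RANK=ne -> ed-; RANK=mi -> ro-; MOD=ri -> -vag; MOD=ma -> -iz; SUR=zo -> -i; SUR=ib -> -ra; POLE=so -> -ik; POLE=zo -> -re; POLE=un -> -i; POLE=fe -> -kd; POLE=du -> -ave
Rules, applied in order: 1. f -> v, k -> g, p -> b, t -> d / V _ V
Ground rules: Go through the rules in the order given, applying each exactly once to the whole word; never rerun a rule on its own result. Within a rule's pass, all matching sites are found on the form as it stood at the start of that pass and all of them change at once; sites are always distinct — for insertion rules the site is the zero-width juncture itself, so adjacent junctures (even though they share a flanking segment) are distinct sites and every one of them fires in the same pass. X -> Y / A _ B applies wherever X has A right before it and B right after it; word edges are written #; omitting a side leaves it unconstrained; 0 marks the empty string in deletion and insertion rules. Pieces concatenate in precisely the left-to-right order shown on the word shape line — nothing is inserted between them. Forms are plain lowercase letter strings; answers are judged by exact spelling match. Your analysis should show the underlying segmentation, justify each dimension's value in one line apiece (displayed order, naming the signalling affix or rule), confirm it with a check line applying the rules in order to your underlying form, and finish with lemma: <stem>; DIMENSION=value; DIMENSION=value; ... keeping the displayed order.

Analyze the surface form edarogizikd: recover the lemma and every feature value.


underlying: ed-arok-iz-i-kd
RANK=ne - signalled by the affix ed-
MOD=ma - signalled by the affix -iz
SUR=zo - signalled by the affix -i
POLE=fe - signalled by the affix -kd
check: edarokizikd -> edarogizikd
lemma: arok; RANK=ne; MOD=ma; SUR=zo; POLE=fe


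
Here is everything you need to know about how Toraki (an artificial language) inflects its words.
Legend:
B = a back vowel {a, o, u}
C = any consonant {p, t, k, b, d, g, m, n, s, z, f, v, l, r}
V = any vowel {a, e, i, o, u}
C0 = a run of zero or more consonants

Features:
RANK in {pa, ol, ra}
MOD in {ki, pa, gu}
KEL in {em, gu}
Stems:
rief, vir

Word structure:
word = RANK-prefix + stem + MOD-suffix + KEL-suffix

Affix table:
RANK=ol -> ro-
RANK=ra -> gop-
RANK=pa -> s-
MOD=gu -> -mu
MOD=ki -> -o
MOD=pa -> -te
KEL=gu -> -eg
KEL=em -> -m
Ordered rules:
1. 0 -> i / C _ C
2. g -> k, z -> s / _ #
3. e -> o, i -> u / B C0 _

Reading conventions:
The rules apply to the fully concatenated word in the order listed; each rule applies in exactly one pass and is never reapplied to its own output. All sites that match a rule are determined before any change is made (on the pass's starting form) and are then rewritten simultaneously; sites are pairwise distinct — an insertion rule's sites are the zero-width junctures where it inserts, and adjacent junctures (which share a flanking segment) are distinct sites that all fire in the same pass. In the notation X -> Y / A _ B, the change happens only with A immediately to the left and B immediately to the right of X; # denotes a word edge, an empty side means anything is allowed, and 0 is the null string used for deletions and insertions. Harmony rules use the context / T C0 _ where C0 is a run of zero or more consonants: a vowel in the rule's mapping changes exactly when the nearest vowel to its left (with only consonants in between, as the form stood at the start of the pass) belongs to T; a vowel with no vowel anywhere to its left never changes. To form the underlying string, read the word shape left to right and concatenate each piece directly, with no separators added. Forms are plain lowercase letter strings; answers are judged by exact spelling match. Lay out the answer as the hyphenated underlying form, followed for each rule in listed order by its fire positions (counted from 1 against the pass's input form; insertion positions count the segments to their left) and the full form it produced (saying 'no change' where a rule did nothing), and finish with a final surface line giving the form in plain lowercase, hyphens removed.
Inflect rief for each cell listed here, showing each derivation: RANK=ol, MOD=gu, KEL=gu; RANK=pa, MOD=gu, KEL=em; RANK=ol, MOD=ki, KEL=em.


cell RANK=ol, MOD=gu, KEL=gu:
underlying: ro-rief-mu-eg
1. 0 -> i / C _ C: inserts after position(s) 6: roriefimueg
2. g -> k, z -> s / _ #: fires at position(s) 11: roriefimuek
3. e -> o, i -> u / B C0 _: fires at position(s) 4, 10: roruefimuok
surface: roruefimuok

cell RANK=pa, MOD=gu, KEL=em:
underlying: s-rief-mu-m
1. 0 -> i / C _ C: inserts after position(s) 1, 5: siriefimum
2. g -> k, z -> s / _ #: no change
3. e -> o, i -> u / B C0 _: no change
surface: siriefimum

cell RANK=ol, MOD=ki, KEL=em:
underlying: ro-rief-o-m
1. 0 -> i / C _ C: no change
2. g -> k, z -> s / _ #: no change
3. e -> o, i -> u / B C0 _: fires at position(s) 4: roruefom
surface: roruefom


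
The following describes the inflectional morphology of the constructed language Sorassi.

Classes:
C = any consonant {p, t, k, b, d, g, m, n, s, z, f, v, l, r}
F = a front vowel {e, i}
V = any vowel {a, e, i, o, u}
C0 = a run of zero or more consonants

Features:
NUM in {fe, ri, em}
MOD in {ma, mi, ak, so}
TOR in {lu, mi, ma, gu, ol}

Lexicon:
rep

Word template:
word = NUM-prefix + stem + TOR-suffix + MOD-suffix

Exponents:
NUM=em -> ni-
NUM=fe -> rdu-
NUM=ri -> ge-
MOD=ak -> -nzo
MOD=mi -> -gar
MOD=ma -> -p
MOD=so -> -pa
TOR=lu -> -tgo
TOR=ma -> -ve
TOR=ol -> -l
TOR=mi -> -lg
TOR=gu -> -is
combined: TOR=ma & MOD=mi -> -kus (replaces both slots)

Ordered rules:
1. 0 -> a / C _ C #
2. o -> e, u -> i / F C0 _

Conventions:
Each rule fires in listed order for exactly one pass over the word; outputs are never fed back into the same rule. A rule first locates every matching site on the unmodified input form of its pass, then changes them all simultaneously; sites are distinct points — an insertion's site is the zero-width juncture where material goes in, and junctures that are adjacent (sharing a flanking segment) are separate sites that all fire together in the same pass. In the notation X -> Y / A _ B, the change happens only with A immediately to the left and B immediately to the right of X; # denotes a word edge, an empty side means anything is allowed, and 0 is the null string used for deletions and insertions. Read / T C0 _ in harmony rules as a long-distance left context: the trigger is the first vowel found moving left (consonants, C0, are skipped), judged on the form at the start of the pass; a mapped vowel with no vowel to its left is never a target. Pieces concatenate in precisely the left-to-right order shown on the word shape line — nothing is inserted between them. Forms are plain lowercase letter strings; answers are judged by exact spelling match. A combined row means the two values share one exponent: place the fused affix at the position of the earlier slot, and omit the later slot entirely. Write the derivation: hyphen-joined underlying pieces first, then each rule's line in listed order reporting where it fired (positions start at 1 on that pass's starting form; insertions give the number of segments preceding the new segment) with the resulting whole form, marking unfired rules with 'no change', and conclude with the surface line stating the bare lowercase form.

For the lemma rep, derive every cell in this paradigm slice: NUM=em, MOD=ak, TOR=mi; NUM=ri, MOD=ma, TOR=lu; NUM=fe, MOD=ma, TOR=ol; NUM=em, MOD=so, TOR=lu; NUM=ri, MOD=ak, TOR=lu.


cell NUM=em, MOD=ak, TOR=mi:
underlying: ni-rep-lg-nzo
1. 0 -> a / C _ C #: no change
2. o -> e, u -> i / F C0 _: fires at position(s) 10: nireplgnze
surface: nireplgnze

cell NUM=ri, MOD=ma, TOR=lu:
underlying: ge-rep-tgo-p
1. 0 -> a / C _ C #: no change
2. o -> e, u -> i / F C0 _: fires at position(s) 8: gereptgep
surface: gereptgep

cell NUM=fe, MOD=ma, TOR=ol:
underlying: rdu-rep-l-p
1. 0 -> a / C _ C #: inserts after position(s) 7: rdureplap
2. o -> e, u -> i / F C0 _: no change
surface: rdureplap

cell NUM=em, MOD=so, TOR=lu:
underlying: ni-rep-tgo-pa
1. 0 -> a / C _ C #: no change
2. o -> e, u -> i / F C0 _: fires at position(s) 8: nireptgepa
surface: nireptgepa

cell NUM=ri, MOD=ak, TOR=lu:
underlying: ge-rep-tgo-nzo
1. 0 -> a / C _ C #: no change
2. o -> e, u -> i / F C0 _: fires at position(s) 8: gereptgenzo
surface: gereptgenzo


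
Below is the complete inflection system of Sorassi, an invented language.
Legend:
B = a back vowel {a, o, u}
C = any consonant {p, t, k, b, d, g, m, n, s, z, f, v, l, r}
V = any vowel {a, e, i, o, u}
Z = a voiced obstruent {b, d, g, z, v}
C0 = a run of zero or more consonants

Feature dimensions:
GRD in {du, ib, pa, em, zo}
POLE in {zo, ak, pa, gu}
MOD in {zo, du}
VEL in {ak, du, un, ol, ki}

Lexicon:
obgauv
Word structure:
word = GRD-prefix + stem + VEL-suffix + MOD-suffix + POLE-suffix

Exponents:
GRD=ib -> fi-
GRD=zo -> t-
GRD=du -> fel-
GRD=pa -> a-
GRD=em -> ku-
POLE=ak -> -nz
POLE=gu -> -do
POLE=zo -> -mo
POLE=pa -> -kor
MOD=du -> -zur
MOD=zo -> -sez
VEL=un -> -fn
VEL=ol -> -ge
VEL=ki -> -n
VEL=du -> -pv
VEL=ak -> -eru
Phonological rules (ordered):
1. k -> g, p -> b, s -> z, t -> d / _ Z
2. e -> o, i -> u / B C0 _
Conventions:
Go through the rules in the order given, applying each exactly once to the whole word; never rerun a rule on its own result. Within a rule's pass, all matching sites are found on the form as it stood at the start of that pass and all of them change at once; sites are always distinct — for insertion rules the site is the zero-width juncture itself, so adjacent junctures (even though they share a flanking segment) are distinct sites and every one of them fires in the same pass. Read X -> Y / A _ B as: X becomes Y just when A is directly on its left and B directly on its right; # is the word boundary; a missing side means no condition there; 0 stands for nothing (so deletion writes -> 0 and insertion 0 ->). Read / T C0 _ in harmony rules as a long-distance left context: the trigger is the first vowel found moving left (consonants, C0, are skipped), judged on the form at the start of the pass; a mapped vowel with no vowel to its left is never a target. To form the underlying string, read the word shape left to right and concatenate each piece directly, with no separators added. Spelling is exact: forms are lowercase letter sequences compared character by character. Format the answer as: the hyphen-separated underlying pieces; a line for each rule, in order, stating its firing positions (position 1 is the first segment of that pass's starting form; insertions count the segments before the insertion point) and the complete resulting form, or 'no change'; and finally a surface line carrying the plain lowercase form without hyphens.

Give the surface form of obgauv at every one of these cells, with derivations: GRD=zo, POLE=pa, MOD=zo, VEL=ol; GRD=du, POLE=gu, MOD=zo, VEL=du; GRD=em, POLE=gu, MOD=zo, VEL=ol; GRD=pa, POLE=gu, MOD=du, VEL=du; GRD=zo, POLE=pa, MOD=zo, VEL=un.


cell GRD=zo, POLE=pa, MOD=zo, VEL=ol:
underlying: t-obgauv-ge-sez-kor
1. k -> g, p -> b, s -> z, t -> d / _ Z: no change
2. e -> o, i -> u / B C0 _: fires at position(s) 9: tobgauvgosezkor
surface: tobgauvgosezkor

cell GRD=du, POLE=gu, MOD=zo, VEL=du:
underlying: fel-obgauv-pv-sez-do
1. k -> g, p -> b, s -> z, t -> d / _ Z: fires at position(s) 10: felobgauvbvsezdo
2. e -> o, i -> u / B C0 _: fires at position(s) 13: felobgauvbvsozdo
surface: felobgauvbvsozdo

cell GRD=em, POLE=gu, MOD=zo, VEL=ol:
underlying: ku-obgauv-ge-sez-do
1. k -> g, p -> b, s -> z, t -> d / _ Z: no change
2. e -> o, i -> u / B C0 _: fires at position(s) 10: kuobgauvgosezdo
surface: kuobgauvgosezdo

cell GRD=pa, POLE=gu, MOD=du, VEL=du:
underlying: a-obgauv-pv-zur-do
1. k -> g, p -> b, s -> z, t -> d / _ Z: fires at position(s) 8: aobgauvbvzurdo
2. e -> o, i -> u / B C0 _: no change
surface: aobgauvbvzurdo

cell GRD=zo, POLE=pa, MOD=zo, VEL=un:
underlying: t-obgauv-fn-sez-kor
1. k -> g, p -> b, s -> z, t -> d / _ Z: no change
2. e -> o, i -> u / B C0 _: fires at position(s) 11: tobgauvfnsozkor
surface: tobgauvfnsozkor


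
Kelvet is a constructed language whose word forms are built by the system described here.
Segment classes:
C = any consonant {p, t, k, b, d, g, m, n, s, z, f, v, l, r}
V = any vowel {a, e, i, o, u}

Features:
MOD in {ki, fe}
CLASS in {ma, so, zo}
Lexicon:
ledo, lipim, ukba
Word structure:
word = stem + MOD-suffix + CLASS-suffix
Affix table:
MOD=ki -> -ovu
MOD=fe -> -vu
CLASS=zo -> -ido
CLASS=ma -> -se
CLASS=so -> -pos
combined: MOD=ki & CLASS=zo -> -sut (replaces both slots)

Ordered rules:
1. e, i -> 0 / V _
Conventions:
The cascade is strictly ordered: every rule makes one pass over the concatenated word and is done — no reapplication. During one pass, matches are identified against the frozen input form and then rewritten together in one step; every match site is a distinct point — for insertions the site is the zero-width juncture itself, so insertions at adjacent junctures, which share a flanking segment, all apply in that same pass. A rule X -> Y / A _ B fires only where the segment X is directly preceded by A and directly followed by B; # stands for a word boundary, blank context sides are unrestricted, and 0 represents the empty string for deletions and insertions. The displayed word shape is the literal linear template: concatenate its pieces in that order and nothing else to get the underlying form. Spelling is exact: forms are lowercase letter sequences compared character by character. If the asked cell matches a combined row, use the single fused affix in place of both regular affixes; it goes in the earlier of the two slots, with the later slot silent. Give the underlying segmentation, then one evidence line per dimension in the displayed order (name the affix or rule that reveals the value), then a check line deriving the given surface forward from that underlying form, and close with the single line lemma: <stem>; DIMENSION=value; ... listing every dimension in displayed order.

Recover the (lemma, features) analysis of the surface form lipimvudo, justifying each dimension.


underlying: lipim-vu-ido
MOD=fe - signalled by the affix -vu
CLASS=zo - signalled by the affix -ido
check: lipimvuido -> lipimvudo
lemma: lipim; MOD=fe; CLASS=zo


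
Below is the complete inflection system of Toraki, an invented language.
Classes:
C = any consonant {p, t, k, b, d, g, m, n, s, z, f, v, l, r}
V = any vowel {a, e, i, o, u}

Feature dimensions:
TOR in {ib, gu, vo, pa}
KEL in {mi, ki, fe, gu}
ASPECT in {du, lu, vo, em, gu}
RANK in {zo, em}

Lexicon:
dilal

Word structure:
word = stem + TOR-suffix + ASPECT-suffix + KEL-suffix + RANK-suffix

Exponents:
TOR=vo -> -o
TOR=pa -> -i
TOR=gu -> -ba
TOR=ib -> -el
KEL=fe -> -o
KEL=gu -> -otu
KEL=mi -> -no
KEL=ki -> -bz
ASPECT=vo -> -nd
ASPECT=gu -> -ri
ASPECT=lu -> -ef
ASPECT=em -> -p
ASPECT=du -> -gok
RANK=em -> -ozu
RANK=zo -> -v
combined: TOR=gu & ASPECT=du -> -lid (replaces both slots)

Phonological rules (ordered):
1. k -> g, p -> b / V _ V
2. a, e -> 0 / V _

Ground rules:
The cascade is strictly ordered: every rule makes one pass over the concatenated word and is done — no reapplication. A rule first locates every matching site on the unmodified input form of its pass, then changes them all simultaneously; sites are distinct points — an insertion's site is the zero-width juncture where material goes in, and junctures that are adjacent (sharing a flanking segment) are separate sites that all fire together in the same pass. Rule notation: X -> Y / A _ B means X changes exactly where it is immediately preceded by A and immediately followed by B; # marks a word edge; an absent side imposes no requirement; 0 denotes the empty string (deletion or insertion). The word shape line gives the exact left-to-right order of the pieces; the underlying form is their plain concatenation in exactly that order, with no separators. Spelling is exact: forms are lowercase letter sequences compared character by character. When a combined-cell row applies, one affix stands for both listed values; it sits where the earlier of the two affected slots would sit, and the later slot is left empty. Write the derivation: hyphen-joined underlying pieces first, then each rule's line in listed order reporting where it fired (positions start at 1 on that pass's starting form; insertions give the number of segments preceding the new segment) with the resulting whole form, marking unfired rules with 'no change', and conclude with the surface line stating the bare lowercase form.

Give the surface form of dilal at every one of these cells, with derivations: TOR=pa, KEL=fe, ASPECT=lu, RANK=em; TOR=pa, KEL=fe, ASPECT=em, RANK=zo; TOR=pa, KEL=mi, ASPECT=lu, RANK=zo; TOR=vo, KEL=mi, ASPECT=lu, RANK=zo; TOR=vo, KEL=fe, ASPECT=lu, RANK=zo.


cell TOR=pa, KEL=fe, ASPECT=lu, RANK=em:
underlying: dilal-i-ef-o-ozu
1. k -> g, p -> b / V _ V: no change
2. a, e -> 0 / V _: fires at position(s) 7: dilalifoozu
surface: dilalifoozu

cell TOR=pa, KEL=fe, ASPECT=em, RANK=zo:
underlying: dilal-i-p-o-v
1. k -> g, p -> b / V _ V: fires at position(s) 7: dilalibov
2. a, e -> 0 / V _: no change
surface: dilalibov

cell TOR=pa, KEL=mi, ASPECT=lu, RANK=zo:
underlying: dilal-i-ef-no-v
1. k -> g, p -> b / V _ V: no change
2. a, e -> 0 / V _: fires at position(s) 7: dilalifnov
surface: dilalifnov

cell TOR=vo, KEL=mi, ASPECT=lu, RANK=zo:
underlying: dilal-o-ef-no-v
1. k -> g, p -> b / V _ V: no change
2. a, e -> 0 / V _: fires at position(s) 7: dilalofnov
surface: dilalofnov

cell TOR=vo, KEL=fe, ASPECT=lu, RANK=zo:
underlying: dilal-o-ef-o-v
1. k -> g, p -> b / V _ V: no change
2. a, e -> 0 / V _: fires at position(s) 7: dilalofov
surface: dilalofov
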